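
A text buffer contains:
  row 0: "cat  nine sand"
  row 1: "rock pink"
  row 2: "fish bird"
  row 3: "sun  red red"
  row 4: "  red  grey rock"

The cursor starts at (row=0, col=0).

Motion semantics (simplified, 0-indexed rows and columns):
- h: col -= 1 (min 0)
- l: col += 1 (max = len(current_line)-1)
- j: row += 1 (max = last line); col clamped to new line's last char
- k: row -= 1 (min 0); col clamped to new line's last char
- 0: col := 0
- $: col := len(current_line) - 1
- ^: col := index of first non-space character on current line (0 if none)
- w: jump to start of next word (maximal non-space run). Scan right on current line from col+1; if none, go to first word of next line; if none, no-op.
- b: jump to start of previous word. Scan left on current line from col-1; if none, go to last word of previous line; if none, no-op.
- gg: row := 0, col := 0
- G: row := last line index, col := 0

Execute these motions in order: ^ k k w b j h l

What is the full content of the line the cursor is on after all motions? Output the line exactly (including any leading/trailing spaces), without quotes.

Answer: rock pink

Derivation:
After 1 (^): row=0 col=0 char='c'
After 2 (k): row=0 col=0 char='c'
After 3 (k): row=0 col=0 char='c'
After 4 (w): row=0 col=5 char='n'
After 5 (b): row=0 col=0 char='c'
After 6 (j): row=1 col=0 char='r'
After 7 (h): row=1 col=0 char='r'
After 8 (l): row=1 col=1 char='o'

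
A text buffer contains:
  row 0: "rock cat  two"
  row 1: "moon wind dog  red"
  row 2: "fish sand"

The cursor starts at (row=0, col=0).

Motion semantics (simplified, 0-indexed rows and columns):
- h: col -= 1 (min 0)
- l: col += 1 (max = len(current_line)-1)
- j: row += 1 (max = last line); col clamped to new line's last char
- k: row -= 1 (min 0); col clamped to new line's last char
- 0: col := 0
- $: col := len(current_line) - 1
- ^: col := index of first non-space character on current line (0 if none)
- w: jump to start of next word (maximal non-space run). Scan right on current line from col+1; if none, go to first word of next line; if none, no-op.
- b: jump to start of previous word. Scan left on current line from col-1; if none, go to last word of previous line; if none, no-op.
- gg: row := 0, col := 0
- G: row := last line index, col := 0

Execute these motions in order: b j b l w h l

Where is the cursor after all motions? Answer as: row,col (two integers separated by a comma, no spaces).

After 1 (b): row=0 col=0 char='r'
After 2 (j): row=1 col=0 char='m'
After 3 (b): row=0 col=10 char='t'
After 4 (l): row=0 col=11 char='w'
After 5 (w): row=1 col=0 char='m'
After 6 (h): row=1 col=0 char='m'
After 7 (l): row=1 col=1 char='o'

Answer: 1,1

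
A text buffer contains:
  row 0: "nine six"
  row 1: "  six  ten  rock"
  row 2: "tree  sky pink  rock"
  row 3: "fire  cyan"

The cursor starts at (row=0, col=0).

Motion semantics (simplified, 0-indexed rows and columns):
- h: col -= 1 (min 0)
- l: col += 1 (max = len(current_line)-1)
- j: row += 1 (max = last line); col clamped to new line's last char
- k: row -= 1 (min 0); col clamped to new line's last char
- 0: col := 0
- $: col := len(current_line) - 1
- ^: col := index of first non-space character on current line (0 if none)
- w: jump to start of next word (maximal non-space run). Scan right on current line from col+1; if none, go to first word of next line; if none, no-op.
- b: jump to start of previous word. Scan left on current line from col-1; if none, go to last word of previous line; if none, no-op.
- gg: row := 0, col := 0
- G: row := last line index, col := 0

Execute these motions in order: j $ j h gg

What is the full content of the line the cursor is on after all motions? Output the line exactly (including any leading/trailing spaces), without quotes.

After 1 (j): row=1 col=0 char='_'
After 2 ($): row=1 col=15 char='k'
After 3 (j): row=2 col=15 char='_'
After 4 (h): row=2 col=14 char='_'
After 5 (gg): row=0 col=0 char='n'

Answer: nine six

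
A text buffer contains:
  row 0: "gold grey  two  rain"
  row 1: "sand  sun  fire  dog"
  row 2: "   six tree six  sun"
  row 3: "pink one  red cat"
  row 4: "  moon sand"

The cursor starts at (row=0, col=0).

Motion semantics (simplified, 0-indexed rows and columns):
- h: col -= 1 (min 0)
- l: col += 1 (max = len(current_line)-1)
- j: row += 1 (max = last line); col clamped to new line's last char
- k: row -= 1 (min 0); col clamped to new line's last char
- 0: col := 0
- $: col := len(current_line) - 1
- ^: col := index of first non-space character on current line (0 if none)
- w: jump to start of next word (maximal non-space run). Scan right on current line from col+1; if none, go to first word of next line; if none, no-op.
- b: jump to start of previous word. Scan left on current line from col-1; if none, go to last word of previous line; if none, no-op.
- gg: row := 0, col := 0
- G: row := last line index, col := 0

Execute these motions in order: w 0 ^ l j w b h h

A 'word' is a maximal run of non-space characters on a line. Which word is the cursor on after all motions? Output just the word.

Answer: sand

Derivation:
After 1 (w): row=0 col=5 char='g'
After 2 (0): row=0 col=0 char='g'
After 3 (^): row=0 col=0 char='g'
After 4 (l): row=0 col=1 char='o'
After 5 (j): row=1 col=1 char='a'
After 6 (w): row=1 col=6 char='s'
After 7 (b): row=1 col=0 char='s'
After 8 (h): row=1 col=0 char='s'
After 9 (h): row=1 col=0 char='s'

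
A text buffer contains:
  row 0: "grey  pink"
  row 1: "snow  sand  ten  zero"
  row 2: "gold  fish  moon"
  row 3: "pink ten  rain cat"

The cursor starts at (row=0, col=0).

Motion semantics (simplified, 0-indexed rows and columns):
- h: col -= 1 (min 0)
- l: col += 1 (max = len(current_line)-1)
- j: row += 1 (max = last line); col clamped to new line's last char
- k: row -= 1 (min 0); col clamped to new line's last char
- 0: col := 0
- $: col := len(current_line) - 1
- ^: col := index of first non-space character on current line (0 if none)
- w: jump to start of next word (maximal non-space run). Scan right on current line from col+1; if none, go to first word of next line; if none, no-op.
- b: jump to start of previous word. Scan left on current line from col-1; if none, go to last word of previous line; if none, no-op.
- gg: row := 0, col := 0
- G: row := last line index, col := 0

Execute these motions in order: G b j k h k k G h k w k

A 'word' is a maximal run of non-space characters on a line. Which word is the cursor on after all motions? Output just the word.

Answer: sand

Derivation:
After 1 (G): row=3 col=0 char='p'
After 2 (b): row=2 col=12 char='m'
After 3 (j): row=3 col=12 char='i'
After 4 (k): row=2 col=12 char='m'
After 5 (h): row=2 col=11 char='_'
After 6 (k): row=1 col=11 char='_'
After 7 (k): row=0 col=9 char='k'
After 8 (G): row=3 col=0 char='p'
After 9 (h): row=3 col=0 char='p'
After 10 (k): row=2 col=0 char='g'
After 11 (w): row=2 col=6 char='f'
After 12 (k): row=1 col=6 char='s'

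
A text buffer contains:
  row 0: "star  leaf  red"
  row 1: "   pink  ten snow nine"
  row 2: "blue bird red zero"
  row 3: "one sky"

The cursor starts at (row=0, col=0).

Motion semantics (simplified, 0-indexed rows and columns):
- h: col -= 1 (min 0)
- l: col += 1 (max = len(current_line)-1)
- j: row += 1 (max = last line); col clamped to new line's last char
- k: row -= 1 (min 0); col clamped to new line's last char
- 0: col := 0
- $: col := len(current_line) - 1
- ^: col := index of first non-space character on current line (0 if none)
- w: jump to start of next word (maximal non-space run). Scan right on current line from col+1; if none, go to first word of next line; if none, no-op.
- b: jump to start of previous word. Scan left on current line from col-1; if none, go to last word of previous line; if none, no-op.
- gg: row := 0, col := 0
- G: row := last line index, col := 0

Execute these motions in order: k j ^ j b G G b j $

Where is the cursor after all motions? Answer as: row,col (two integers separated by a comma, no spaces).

Answer: 3,6

Derivation:
After 1 (k): row=0 col=0 char='s'
After 2 (j): row=1 col=0 char='_'
After 3 (^): row=1 col=3 char='p'
After 4 (j): row=2 col=3 char='e'
After 5 (b): row=2 col=0 char='b'
After 6 (G): row=3 col=0 char='o'
After 7 (G): row=3 col=0 char='o'
After 8 (b): row=2 col=14 char='z'
After 9 (j): row=3 col=6 char='y'
After 10 ($): row=3 col=6 char='y'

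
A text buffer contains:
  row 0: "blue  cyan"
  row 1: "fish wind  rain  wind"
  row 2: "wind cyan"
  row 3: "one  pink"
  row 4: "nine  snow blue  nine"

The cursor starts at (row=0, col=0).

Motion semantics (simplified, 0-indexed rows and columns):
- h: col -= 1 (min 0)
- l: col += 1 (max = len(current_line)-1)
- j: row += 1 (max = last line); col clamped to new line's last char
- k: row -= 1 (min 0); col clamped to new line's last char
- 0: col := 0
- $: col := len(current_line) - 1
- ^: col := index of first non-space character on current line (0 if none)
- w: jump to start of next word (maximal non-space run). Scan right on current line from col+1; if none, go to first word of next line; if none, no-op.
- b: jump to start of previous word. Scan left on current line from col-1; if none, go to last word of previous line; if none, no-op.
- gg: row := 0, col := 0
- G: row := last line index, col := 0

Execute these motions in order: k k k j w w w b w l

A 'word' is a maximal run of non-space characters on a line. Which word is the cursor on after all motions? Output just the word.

After 1 (k): row=0 col=0 char='b'
After 2 (k): row=0 col=0 char='b'
After 3 (k): row=0 col=0 char='b'
After 4 (j): row=1 col=0 char='f'
After 5 (w): row=1 col=5 char='w'
After 6 (w): row=1 col=11 char='r'
After 7 (w): row=1 col=17 char='w'
After 8 (b): row=1 col=11 char='r'
After 9 (w): row=1 col=17 char='w'
After 10 (l): row=1 col=18 char='i'

Answer: wind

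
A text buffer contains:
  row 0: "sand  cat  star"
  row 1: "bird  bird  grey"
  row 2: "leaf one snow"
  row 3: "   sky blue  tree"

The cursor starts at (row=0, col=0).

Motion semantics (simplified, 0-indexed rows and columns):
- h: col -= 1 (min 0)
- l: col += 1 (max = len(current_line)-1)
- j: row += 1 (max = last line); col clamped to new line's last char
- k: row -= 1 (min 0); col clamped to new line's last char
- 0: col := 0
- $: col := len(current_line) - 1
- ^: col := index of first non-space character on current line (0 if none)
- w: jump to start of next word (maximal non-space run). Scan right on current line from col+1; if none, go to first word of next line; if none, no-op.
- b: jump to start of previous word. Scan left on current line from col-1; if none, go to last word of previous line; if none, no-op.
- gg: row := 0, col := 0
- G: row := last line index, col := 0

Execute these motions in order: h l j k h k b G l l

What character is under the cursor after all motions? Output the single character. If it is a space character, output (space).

After 1 (h): row=0 col=0 char='s'
After 2 (l): row=0 col=1 char='a'
After 3 (j): row=1 col=1 char='i'
After 4 (k): row=0 col=1 char='a'
After 5 (h): row=0 col=0 char='s'
After 6 (k): row=0 col=0 char='s'
After 7 (b): row=0 col=0 char='s'
After 8 (G): row=3 col=0 char='_'
After 9 (l): row=3 col=1 char='_'
After 10 (l): row=3 col=2 char='_'

Answer: (space)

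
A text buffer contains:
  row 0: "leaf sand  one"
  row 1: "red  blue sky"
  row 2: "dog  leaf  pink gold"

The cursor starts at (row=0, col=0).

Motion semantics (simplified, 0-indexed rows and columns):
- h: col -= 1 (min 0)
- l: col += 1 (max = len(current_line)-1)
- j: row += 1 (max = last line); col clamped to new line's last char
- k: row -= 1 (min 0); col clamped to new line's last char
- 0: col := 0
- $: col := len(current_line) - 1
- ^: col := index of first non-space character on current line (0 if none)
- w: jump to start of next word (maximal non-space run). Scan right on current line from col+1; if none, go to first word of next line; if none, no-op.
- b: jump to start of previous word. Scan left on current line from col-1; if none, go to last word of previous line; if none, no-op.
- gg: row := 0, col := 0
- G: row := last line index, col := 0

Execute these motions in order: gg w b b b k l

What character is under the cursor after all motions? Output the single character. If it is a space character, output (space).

Answer: e

Derivation:
After 1 (gg): row=0 col=0 char='l'
After 2 (w): row=0 col=5 char='s'
After 3 (b): row=0 col=0 char='l'
After 4 (b): row=0 col=0 char='l'
After 5 (b): row=0 col=0 char='l'
After 6 (k): row=0 col=0 char='l'
After 7 (l): row=0 col=1 char='e'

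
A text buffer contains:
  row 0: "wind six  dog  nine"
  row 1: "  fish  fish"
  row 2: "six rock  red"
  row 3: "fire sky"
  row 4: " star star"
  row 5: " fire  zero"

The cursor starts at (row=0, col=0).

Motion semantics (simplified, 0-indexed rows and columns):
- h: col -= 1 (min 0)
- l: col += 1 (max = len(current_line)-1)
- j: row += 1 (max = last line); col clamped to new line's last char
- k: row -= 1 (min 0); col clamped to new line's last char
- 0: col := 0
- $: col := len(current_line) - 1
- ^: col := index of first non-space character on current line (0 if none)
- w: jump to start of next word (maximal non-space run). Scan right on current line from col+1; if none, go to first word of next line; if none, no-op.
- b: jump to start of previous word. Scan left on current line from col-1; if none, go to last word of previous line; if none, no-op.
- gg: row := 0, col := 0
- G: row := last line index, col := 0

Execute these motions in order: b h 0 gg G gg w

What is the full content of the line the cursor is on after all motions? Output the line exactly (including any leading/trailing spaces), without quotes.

After 1 (b): row=0 col=0 char='w'
After 2 (h): row=0 col=0 char='w'
After 3 (0): row=0 col=0 char='w'
After 4 (gg): row=0 col=0 char='w'
After 5 (G): row=5 col=0 char='_'
After 6 (gg): row=0 col=0 char='w'
After 7 (w): row=0 col=5 char='s'

Answer: wind six  dog  nine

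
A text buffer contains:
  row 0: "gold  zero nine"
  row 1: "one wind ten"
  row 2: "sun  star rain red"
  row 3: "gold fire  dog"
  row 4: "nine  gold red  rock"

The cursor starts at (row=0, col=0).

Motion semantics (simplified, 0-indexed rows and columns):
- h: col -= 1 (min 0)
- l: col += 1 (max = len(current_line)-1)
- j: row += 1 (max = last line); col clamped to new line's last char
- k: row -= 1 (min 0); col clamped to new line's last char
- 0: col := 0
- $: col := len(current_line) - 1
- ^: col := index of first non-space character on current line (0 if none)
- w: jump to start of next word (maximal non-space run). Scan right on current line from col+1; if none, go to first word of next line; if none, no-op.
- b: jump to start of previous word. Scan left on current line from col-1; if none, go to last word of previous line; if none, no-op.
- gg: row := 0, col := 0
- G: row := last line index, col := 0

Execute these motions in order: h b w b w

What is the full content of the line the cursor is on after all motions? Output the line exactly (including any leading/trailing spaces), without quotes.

After 1 (h): row=0 col=0 char='g'
After 2 (b): row=0 col=0 char='g'
After 3 (w): row=0 col=6 char='z'
After 4 (b): row=0 col=0 char='g'
After 5 (w): row=0 col=6 char='z'

Answer: gold  zero nine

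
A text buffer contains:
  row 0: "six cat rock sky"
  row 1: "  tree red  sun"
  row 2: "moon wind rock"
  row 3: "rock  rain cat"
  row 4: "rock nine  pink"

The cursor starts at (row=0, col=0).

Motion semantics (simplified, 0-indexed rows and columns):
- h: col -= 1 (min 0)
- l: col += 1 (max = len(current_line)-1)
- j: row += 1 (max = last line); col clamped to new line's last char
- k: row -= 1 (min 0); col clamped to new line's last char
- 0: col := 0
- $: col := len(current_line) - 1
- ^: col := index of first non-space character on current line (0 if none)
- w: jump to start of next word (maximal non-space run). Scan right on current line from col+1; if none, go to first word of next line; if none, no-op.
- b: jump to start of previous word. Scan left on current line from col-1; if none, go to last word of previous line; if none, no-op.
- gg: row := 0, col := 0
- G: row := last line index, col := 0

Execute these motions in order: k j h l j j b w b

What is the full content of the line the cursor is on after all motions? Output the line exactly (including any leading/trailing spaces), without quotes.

Answer: rock  rain cat

Derivation:
After 1 (k): row=0 col=0 char='s'
After 2 (j): row=1 col=0 char='_'
After 3 (h): row=1 col=0 char='_'
After 4 (l): row=1 col=1 char='_'
After 5 (j): row=2 col=1 char='o'
After 6 (j): row=3 col=1 char='o'
After 7 (b): row=3 col=0 char='r'
After 8 (w): row=3 col=6 char='r'
After 9 (b): row=3 col=0 char='r'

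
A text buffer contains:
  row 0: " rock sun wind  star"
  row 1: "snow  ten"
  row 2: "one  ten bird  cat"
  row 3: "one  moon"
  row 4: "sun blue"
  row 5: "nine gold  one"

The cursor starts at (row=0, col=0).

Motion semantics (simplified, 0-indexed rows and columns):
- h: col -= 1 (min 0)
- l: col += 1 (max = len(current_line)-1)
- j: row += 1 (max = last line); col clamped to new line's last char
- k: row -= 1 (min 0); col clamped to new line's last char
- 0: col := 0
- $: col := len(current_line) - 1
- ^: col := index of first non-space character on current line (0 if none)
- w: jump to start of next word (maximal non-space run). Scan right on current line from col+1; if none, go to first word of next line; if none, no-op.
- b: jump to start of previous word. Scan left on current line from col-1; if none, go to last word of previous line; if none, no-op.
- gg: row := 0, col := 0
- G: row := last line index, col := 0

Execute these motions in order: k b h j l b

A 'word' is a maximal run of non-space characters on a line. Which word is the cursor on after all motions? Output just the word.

After 1 (k): row=0 col=0 char='_'
After 2 (b): row=0 col=0 char='_'
After 3 (h): row=0 col=0 char='_'
After 4 (j): row=1 col=0 char='s'
After 5 (l): row=1 col=1 char='n'
After 6 (b): row=1 col=0 char='s'

Answer: snow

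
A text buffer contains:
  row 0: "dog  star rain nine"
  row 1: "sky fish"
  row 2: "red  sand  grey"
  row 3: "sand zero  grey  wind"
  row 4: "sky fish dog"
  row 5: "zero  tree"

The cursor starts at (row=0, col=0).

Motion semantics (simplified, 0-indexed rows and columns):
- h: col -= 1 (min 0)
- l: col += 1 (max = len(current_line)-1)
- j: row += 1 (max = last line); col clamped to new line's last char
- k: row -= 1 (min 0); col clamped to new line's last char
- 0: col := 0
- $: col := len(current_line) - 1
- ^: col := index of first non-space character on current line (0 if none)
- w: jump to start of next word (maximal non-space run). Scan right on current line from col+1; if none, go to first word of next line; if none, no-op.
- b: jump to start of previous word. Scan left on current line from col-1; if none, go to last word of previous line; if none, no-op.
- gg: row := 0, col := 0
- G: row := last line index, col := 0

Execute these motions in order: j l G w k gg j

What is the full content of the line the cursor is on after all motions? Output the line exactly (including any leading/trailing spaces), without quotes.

Answer: sky fish

Derivation:
After 1 (j): row=1 col=0 char='s'
After 2 (l): row=1 col=1 char='k'
After 3 (G): row=5 col=0 char='z'
After 4 (w): row=5 col=6 char='t'
After 5 (k): row=4 col=6 char='s'
After 6 (gg): row=0 col=0 char='d'
After 7 (j): row=1 col=0 char='s'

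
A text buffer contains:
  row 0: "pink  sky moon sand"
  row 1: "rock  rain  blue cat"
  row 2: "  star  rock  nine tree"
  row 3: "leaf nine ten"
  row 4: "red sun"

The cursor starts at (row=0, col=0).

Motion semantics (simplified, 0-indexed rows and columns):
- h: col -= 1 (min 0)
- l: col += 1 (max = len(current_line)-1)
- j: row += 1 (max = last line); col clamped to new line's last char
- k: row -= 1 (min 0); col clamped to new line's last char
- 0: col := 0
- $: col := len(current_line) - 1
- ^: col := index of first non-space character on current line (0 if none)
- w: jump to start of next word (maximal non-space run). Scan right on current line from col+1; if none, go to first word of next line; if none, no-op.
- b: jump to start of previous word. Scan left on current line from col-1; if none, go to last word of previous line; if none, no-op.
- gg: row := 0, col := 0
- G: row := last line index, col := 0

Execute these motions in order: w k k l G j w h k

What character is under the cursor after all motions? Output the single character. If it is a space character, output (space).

After 1 (w): row=0 col=6 char='s'
After 2 (k): row=0 col=6 char='s'
After 3 (k): row=0 col=6 char='s'
After 4 (l): row=0 col=7 char='k'
After 5 (G): row=4 col=0 char='r'
After 6 (j): row=4 col=0 char='r'
After 7 (w): row=4 col=4 char='s'
After 8 (h): row=4 col=3 char='_'
After 9 (k): row=3 col=3 char='f'

Answer: f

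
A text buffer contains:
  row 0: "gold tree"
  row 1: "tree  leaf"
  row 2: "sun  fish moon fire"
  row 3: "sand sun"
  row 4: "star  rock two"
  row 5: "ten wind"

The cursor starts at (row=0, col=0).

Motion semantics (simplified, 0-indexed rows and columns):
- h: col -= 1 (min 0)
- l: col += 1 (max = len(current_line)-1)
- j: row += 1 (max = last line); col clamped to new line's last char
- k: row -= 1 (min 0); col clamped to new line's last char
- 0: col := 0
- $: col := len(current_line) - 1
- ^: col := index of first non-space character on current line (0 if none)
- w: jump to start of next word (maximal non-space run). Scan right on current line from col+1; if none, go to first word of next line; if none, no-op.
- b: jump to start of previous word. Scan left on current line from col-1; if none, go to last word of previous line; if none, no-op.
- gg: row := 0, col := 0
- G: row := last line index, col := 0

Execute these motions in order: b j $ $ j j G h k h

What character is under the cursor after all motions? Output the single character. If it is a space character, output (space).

After 1 (b): row=0 col=0 char='g'
After 2 (j): row=1 col=0 char='t'
After 3 ($): row=1 col=9 char='f'
After 4 ($): row=1 col=9 char='f'
After 5 (j): row=2 col=9 char='_'
After 6 (j): row=3 col=7 char='n'
After 7 (G): row=5 col=0 char='t'
After 8 (h): row=5 col=0 char='t'
After 9 (k): row=4 col=0 char='s'
After 10 (h): row=4 col=0 char='s'

Answer: s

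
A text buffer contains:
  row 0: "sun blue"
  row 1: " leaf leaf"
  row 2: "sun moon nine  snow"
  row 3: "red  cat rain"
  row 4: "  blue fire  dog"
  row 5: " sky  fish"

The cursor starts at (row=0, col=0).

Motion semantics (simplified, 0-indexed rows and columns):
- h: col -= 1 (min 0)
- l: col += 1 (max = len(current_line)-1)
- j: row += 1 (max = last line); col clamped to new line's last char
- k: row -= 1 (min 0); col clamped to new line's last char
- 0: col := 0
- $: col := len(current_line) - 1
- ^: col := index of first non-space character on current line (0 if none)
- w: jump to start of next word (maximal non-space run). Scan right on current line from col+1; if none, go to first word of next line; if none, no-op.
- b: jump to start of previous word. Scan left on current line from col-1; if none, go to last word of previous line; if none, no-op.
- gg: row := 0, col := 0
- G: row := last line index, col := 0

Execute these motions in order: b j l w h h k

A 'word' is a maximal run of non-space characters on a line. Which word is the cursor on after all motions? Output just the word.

After 1 (b): row=0 col=0 char='s'
After 2 (j): row=1 col=0 char='_'
After 3 (l): row=1 col=1 char='l'
After 4 (w): row=1 col=6 char='l'
After 5 (h): row=1 col=5 char='_'
After 6 (h): row=1 col=4 char='f'
After 7 (k): row=0 col=4 char='b'

Answer: blue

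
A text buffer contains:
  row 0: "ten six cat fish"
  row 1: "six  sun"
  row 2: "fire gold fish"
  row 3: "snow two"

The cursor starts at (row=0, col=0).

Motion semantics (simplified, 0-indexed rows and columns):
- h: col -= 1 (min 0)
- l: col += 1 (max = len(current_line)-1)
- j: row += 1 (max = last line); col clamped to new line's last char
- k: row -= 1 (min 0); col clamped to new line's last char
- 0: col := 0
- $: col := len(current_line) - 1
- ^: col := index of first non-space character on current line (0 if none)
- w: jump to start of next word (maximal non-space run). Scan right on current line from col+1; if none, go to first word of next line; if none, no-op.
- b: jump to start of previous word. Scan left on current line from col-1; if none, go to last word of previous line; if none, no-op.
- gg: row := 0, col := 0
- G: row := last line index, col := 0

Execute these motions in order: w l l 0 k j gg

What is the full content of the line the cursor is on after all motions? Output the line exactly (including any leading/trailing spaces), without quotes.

Answer: ten six cat fish

Derivation:
After 1 (w): row=0 col=4 char='s'
After 2 (l): row=0 col=5 char='i'
After 3 (l): row=0 col=6 char='x'
After 4 (0): row=0 col=0 char='t'
After 5 (k): row=0 col=0 char='t'
After 6 (j): row=1 col=0 char='s'
After 7 (gg): row=0 col=0 char='t'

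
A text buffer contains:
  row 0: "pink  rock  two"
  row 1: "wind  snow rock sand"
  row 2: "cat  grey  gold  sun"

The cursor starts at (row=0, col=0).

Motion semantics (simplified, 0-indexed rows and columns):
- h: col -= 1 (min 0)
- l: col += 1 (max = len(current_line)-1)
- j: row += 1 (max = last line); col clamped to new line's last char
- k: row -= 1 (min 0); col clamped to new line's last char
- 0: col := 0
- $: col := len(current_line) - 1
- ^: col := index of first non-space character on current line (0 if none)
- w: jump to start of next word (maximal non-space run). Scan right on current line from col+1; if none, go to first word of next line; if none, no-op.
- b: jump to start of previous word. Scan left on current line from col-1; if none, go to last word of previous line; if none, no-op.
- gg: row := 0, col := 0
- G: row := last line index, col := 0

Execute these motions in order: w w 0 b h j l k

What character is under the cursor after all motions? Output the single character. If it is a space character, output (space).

After 1 (w): row=0 col=6 char='r'
After 2 (w): row=0 col=12 char='t'
After 3 (0): row=0 col=0 char='p'
After 4 (b): row=0 col=0 char='p'
After 5 (h): row=0 col=0 char='p'
After 6 (j): row=1 col=0 char='w'
After 7 (l): row=1 col=1 char='i'
After 8 (k): row=0 col=1 char='i'

Answer: i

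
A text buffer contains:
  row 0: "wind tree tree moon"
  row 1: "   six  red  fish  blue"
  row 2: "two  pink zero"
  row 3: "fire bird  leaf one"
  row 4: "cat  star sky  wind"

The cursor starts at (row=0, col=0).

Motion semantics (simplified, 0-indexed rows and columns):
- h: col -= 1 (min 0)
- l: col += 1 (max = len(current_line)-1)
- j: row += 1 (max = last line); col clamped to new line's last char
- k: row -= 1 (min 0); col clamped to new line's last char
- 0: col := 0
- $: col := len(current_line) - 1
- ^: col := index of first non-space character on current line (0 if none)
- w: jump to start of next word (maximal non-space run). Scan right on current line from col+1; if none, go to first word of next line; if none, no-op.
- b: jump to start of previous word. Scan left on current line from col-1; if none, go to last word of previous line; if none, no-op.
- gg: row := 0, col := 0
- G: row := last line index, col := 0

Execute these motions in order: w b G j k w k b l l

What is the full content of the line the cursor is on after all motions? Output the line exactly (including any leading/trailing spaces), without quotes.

Answer: two  pink zero

Derivation:
After 1 (w): row=0 col=5 char='t'
After 2 (b): row=0 col=0 char='w'
After 3 (G): row=4 col=0 char='c'
After 4 (j): row=4 col=0 char='c'
After 5 (k): row=3 col=0 char='f'
After 6 (w): row=3 col=5 char='b'
After 7 (k): row=2 col=5 char='p'
After 8 (b): row=2 col=0 char='t'
After 9 (l): row=2 col=1 char='w'
After 10 (l): row=2 col=2 char='o'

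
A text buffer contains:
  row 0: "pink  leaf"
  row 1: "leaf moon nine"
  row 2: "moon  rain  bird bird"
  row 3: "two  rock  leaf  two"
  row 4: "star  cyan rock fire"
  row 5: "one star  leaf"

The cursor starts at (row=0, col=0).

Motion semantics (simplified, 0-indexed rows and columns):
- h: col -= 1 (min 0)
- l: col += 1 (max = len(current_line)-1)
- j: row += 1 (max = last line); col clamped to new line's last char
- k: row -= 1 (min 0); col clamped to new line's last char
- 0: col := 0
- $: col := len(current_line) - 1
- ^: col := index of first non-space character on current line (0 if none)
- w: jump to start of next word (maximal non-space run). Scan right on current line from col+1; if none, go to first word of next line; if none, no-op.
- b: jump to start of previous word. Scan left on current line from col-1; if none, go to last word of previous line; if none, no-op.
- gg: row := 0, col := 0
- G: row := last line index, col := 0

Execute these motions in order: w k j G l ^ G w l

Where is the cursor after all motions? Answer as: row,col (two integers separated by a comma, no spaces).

Answer: 5,5

Derivation:
After 1 (w): row=0 col=6 char='l'
After 2 (k): row=0 col=6 char='l'
After 3 (j): row=1 col=6 char='o'
After 4 (G): row=5 col=0 char='o'
After 5 (l): row=5 col=1 char='n'
After 6 (^): row=5 col=0 char='o'
After 7 (G): row=5 col=0 char='o'
After 8 (w): row=5 col=4 char='s'
After 9 (l): row=5 col=5 char='t'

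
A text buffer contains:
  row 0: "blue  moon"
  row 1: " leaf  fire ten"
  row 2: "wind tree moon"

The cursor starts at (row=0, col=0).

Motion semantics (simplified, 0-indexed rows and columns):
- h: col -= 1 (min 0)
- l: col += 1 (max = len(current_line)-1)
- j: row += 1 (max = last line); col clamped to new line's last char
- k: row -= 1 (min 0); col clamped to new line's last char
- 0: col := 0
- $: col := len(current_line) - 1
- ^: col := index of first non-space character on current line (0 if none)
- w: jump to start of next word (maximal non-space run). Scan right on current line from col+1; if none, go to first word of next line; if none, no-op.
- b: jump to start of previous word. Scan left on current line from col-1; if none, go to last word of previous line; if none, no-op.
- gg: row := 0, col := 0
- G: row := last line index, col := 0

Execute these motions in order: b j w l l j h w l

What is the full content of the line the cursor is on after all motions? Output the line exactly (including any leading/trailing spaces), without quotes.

After 1 (b): row=0 col=0 char='b'
After 2 (j): row=1 col=0 char='_'
After 3 (w): row=1 col=1 char='l'
After 4 (l): row=1 col=2 char='e'
After 5 (l): row=1 col=3 char='a'
After 6 (j): row=2 col=3 char='d'
After 7 (h): row=2 col=2 char='n'
After 8 (w): row=2 col=5 char='t'
After 9 (l): row=2 col=6 char='r'

Answer: wind tree moon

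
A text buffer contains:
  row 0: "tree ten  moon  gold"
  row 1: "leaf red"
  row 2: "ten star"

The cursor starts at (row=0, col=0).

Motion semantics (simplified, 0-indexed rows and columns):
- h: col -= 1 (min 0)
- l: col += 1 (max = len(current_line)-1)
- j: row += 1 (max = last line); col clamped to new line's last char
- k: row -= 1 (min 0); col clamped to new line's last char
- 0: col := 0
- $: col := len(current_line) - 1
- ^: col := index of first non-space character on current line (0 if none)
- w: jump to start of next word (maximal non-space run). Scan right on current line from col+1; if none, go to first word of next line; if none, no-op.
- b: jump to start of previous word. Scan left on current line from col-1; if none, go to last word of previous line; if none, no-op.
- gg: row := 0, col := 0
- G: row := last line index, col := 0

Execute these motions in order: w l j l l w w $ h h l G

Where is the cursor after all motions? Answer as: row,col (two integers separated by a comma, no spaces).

After 1 (w): row=0 col=5 char='t'
After 2 (l): row=0 col=6 char='e'
After 3 (j): row=1 col=6 char='e'
After 4 (l): row=1 col=7 char='d'
After 5 (l): row=1 col=7 char='d'
After 6 (w): row=2 col=0 char='t'
After 7 (w): row=2 col=4 char='s'
After 8 ($): row=2 col=7 char='r'
After 9 (h): row=2 col=6 char='a'
After 10 (h): row=2 col=5 char='t'
After 11 (l): row=2 col=6 char='a'
After 12 (G): row=2 col=0 char='t'

Answer: 2,0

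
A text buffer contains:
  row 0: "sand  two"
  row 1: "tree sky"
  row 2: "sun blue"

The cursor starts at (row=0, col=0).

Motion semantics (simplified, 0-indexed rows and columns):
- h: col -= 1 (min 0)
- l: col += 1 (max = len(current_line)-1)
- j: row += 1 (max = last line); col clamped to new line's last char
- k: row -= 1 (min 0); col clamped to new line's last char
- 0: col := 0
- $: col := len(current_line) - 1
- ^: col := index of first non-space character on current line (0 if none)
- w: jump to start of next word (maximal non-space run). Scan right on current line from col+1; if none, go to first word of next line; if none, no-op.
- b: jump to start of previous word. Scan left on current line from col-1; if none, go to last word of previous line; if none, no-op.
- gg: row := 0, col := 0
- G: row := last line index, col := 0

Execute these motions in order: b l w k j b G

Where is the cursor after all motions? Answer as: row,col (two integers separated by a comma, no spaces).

After 1 (b): row=0 col=0 char='s'
After 2 (l): row=0 col=1 char='a'
After 3 (w): row=0 col=6 char='t'
After 4 (k): row=0 col=6 char='t'
After 5 (j): row=1 col=6 char='k'
After 6 (b): row=1 col=5 char='s'
After 7 (G): row=2 col=0 char='s'

Answer: 2,0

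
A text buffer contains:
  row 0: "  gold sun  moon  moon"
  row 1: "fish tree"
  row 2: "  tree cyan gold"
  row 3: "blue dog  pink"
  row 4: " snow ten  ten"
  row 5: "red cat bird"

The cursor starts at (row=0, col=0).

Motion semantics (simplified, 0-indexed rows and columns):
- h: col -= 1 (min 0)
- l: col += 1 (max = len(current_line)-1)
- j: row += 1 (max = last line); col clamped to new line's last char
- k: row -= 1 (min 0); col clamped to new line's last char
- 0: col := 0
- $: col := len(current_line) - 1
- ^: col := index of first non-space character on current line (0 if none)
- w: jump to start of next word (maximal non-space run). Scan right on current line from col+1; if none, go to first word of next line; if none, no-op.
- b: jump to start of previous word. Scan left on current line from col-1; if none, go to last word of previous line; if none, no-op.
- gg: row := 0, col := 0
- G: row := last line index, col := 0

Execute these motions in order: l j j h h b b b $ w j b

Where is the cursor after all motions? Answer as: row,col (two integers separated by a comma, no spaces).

Answer: 1,5

Derivation:
After 1 (l): row=0 col=1 char='_'
After 2 (j): row=1 col=1 char='i'
After 3 (j): row=2 col=1 char='_'
After 4 (h): row=2 col=0 char='_'
After 5 (h): row=2 col=0 char='_'
After 6 (b): row=1 col=5 char='t'
After 7 (b): row=1 col=0 char='f'
After 8 (b): row=0 col=18 char='m'
After 9 ($): row=0 col=21 char='n'
After 10 (w): row=1 col=0 char='f'
After 11 (j): row=2 col=0 char='_'
After 12 (b): row=1 col=5 char='t'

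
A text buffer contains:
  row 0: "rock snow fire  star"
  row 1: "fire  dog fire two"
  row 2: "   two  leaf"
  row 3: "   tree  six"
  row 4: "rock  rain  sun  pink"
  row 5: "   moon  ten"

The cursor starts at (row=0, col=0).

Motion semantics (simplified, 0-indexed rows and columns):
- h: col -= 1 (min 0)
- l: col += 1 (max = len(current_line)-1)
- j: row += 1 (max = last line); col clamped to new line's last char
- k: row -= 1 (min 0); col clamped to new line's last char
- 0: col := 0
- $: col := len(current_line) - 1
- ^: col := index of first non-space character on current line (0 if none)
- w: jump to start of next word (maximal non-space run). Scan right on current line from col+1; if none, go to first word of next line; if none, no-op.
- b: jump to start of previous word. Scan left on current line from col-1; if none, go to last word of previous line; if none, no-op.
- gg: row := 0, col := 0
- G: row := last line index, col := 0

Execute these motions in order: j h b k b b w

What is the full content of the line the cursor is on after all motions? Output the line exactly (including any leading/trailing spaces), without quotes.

After 1 (j): row=1 col=0 char='f'
After 2 (h): row=1 col=0 char='f'
After 3 (b): row=0 col=16 char='s'
After 4 (k): row=0 col=16 char='s'
After 5 (b): row=0 col=10 char='f'
After 6 (b): row=0 col=5 char='s'
After 7 (w): row=0 col=10 char='f'

Answer: rock snow fire  star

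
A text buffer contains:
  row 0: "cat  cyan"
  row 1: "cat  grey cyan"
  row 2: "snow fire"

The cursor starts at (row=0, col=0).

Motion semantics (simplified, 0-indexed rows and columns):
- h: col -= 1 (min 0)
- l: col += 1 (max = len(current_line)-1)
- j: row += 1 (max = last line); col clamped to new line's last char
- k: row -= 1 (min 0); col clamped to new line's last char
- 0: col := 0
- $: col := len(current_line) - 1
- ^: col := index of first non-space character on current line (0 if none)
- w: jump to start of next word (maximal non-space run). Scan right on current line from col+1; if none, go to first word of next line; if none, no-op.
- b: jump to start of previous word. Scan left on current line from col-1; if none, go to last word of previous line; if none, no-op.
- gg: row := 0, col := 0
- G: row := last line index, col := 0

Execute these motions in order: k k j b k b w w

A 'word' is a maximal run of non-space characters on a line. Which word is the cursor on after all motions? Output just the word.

After 1 (k): row=0 col=0 char='c'
After 2 (k): row=0 col=0 char='c'
After 3 (j): row=1 col=0 char='c'
After 4 (b): row=0 col=5 char='c'
After 5 (k): row=0 col=5 char='c'
After 6 (b): row=0 col=0 char='c'
After 7 (w): row=0 col=5 char='c'
After 8 (w): row=1 col=0 char='c'

Answer: cat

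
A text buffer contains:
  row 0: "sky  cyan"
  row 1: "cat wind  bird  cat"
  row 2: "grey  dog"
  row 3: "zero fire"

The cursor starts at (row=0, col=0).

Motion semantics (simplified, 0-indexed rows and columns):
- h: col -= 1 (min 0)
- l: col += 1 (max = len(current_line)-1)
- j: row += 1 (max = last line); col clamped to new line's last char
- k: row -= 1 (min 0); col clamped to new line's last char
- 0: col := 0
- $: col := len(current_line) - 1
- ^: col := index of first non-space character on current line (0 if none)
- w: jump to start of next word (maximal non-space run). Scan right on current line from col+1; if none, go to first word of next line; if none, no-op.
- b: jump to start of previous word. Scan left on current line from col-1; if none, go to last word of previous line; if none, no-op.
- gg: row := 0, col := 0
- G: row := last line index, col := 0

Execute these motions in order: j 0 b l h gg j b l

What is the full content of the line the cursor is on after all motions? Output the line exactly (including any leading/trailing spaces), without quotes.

Answer: sky  cyan

Derivation:
After 1 (j): row=1 col=0 char='c'
After 2 (0): row=1 col=0 char='c'
After 3 (b): row=0 col=5 char='c'
After 4 (l): row=0 col=6 char='y'
After 5 (h): row=0 col=5 char='c'
After 6 (gg): row=0 col=0 char='s'
After 7 (j): row=1 col=0 char='c'
After 8 (b): row=0 col=5 char='c'
After 9 (l): row=0 col=6 char='y'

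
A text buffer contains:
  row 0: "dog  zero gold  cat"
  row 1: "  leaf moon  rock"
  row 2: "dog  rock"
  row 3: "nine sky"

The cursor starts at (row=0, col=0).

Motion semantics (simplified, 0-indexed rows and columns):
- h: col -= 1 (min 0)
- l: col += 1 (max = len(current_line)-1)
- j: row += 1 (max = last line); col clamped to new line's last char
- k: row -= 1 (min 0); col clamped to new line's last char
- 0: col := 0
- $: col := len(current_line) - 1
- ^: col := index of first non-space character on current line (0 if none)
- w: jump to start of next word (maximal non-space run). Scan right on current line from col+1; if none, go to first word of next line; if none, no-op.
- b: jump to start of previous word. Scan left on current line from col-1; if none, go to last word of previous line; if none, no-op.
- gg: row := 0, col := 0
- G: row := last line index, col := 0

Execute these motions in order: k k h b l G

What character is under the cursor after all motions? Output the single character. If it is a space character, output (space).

After 1 (k): row=0 col=0 char='d'
After 2 (k): row=0 col=0 char='d'
After 3 (h): row=0 col=0 char='d'
After 4 (b): row=0 col=0 char='d'
After 5 (l): row=0 col=1 char='o'
After 6 (G): row=3 col=0 char='n'

Answer: n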